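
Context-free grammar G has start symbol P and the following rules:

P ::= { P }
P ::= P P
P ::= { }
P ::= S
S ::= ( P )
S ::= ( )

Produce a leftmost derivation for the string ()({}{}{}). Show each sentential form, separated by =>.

P=>PP=>SP=>()P=>()S=>()(P)=>()(PP)=>()(PPP)=>()({}PP)=>()({}{}P)=>()({}{}{})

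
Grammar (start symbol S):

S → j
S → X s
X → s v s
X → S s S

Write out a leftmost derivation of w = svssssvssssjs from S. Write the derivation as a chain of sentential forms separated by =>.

S => Xs => SsSs => XssSs => SsSssSs => XssSssSs => svsssSssSs => svsssXsssSs => svssssvssssSs => svssssvssssjs

S => Xs   [S → X s]
Xs => SsSs   [X → S s S]
SsSs => XssSs   [S → X s]
XssSs => SsSssSs   [X → S s S]
SsSssSs => XssSssSs   [S → X s]
XssSssSs => svsssSssSs   [X → s v s]
svsssSssSs => svsssXsssSs   [S → X s]
svsssXsssSs => svssssvssssSs   [X → s v s]
svssssvssssSs => svssssvssssjs   [S → j]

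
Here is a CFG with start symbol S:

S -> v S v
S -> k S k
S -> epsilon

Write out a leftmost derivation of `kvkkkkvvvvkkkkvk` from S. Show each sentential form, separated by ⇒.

S ⇒ kSk   [S -> k S k]
kSk ⇒ kvSvk   [S -> v S v]
kvSvk ⇒ kvkSkvk   [S -> k S k]
kvkSkvk ⇒ kvkkSkkvk   [S -> k S k]
kvkkSkkvk ⇒ kvkkkSkkkvk   [S -> k S k]
kvkkkSkkkvk ⇒ kvkkkkSkkkkvk   [S -> k S k]
kvkkkkSkkkkvk ⇒ kvkkkkvSvkkkkvk   [S -> v S v]
kvkkkkvSvkkkkvk ⇒ kvkkkkvvSvvkkkkvk   [S -> v S v]
kvkkkkvvSvvkkkkvk ⇒ kvkkkkvvvvkkkkvk   [S -> epsilon]

S ⇒ kSk ⇒ kvSvk ⇒ kvkSkvk ⇒ kvkkSkkvk ⇒ kvkkkSkkkvk ⇒ kvkkkkSkkkkvk ⇒ kvkkkkvSvkkkkvk ⇒ kvkkkkvvSvvkkkkvk ⇒ kvkkkkvvvvkkkkvk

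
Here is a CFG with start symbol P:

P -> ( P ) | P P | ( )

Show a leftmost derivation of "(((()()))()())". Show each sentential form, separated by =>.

P => (P) => (PP) => (PPP) => ((P)PP) => (((P))PP) => (((PP))PP) => (((()P))PP) => (((()()))PP) => (((()()))()P) => (((()()))()())

P => (P)   [P -> ( P )]
(P) => (PP)   [P -> P P]
(PP) => (PPP)   [P -> P P]
(PPP) => ((P)PP)   [P -> ( P )]
((P)PP) => (((P))PP)   [P -> ( P )]
(((P))PP) => (((PP))PP)   [P -> P P]
(((PP))PP) => (((()P))PP)   [P -> ( )]
(((()P))PP) => (((()()))PP)   [P -> ( )]
(((()()))PP) => (((()()))()P)   [P -> ( )]
(((()()))()P) => (((()()))()())   [P -> ( )]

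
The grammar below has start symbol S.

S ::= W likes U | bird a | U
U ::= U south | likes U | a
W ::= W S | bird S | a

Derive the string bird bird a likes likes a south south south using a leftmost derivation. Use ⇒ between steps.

S ⇒ W likes U   [S ::= W likes U]
W likes U ⇒ bird S likes U   [W ::= bird S]
bird S likes U ⇒ bird bird a likes U   [S ::= bird a]
bird bird a likes U ⇒ bird bird a likes likes U   [U ::= likes U]
bird bird a likes likes U ⇒ bird bird a likes likes U south   [U ::= U south]
bird bird a likes likes U south ⇒ bird bird a likes likes U south south   [U ::= U south]
bird bird a likes likes U south south ⇒ bird bird a likes likes U south south south   [U ::= U south]
bird bird a likes likes U south south south ⇒ bird bird a likes likes a south south south   [U ::= a]

S ⇒ W likes U ⇒ bird S likes U ⇒ bird bird a likes U ⇒ bird bird a likes likes U ⇒ bird bird a likes likes U south ⇒ bird bird a likes likes U south south ⇒ bird bird a likes likes U south south south ⇒ bird bird a likes likes a south south south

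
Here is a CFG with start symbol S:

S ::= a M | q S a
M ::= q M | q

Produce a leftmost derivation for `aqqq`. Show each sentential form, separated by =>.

S => aM   [S ::= a M]
aM => aqM   [M ::= q M]
aqM => aqqM   [M ::= q M]
aqqM => aqqq   [M ::= q]

S => aM => aqM => aqqM => aqqq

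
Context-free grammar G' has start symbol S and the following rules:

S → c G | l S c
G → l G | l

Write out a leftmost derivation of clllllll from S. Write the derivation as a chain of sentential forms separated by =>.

S => cG => clG => cllG => clllG => cllllG => clllllG => cllllllG => clllllll

S => cG   [S → c G]
cG => clG   [G → l G]
clG => cllG   [G → l G]
cllG => clllG   [G → l G]
clllG => cllllG   [G → l G]
cllllG => clllllG   [G → l G]
clllllG => cllllllG   [G → l G]
cllllllG => clllllll   [G → l]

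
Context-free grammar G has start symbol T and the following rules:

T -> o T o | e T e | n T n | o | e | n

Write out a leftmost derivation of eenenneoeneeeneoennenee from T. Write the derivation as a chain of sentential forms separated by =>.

T => eTe => eeTee => eenTnee => eeneTenee => eenenTnenee => eenennTnnenee => eenenneTennenee => eenenneoToennenee => eenenneoeTeoennenee => eenenneoenTneoennenee => eenenneoeneTeneoennenee => eenenneoeneeeneoennenee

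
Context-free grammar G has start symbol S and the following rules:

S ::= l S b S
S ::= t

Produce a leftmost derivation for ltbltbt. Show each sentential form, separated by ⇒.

S ⇒ lSbS   [S ::= l S b S]
lSbS ⇒ ltbS   [S ::= t]
ltbS ⇒ ltblSbS   [S ::= l S b S]
ltblSbS ⇒ ltbltbS   [S ::= t]
ltbltbS ⇒ ltbltbt   [S ::= t]

S ⇒ lSbS ⇒ ltbS ⇒ ltblSbS ⇒ ltbltbS ⇒ ltbltbt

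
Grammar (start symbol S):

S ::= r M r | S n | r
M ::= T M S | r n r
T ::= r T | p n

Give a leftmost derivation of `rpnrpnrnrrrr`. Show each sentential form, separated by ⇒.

S ⇒ rMr ⇒ rTMSr ⇒ rpnMSr ⇒ rpnTMSSr ⇒ rpnrTMSSr ⇒ rpnrpnMSSr ⇒ rpnrpnrnrSSr ⇒ rpnrpnrnrrSr ⇒ rpnrpnrnrrrr

S ⇒ rMr   [S ::= r M r]
rMr ⇒ rTMSr   [M ::= T M S]
rTMSr ⇒ rpnMSr   [T ::= p n]
rpnMSr ⇒ rpnTMSSr   [M ::= T M S]
rpnTMSSr ⇒ rpnrTMSSr   [T ::= r T]
rpnrTMSSr ⇒ rpnrpnMSSr   [T ::= p n]
rpnrpnMSSr ⇒ rpnrpnrnrSSr   [M ::= r n r]
rpnrpnrnrSSr ⇒ rpnrpnrnrrSr   [S ::= r]
rpnrpnrnrrSr ⇒ rpnrpnrnrrrr   [S ::= r]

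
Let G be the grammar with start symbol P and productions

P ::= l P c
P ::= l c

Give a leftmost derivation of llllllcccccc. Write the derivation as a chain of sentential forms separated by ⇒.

P ⇒ lPc   [P ::= l P c]
lPc ⇒ llPcc   [P ::= l P c]
llPcc ⇒ lllPccc   [P ::= l P c]
lllPccc ⇒ llllPcccc   [P ::= l P c]
llllPcccc ⇒ lllllPccccc   [P ::= l P c]
lllllPccccc ⇒ llllllcccccc   [P ::= l c]

P⇒lPc⇒llPcc⇒lllPccc⇒llllPcccc⇒lllllPccccc⇒llllllcccccc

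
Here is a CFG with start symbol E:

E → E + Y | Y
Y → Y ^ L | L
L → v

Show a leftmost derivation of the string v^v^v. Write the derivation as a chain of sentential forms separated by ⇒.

E ⇒ Y   [E → Y]
Y ⇒ Y^L   [Y → Y ^ L]
Y^L ⇒ Y^L^L   [Y → Y ^ L]
Y^L^L ⇒ L^L^L   [Y → L]
L^L^L ⇒ v^L^L   [L → v]
v^L^L ⇒ v^v^L   [L → v]
v^v^L ⇒ v^v^v   [L → v]

E ⇒ Y ⇒ Y^L ⇒ Y^L^L ⇒ L^L^L ⇒ v^L^L ⇒ v^v^L ⇒ v^v^v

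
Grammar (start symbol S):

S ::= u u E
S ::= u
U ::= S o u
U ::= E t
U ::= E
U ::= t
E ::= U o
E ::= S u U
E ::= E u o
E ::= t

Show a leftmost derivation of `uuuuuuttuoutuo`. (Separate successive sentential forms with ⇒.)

S ⇒ uuE   [S ::= u u E]
uuE ⇒ uuEuo   [E ::= E u o]
uuEuo ⇒ uuSuUuo   [E ::= S u U]
uuSuUuo ⇒ uuuuEuUuo   [S ::= u u E]
uuuuEuUuo ⇒ uuuuEuouUuo   [E ::= E u o]
uuuuEuouUuo ⇒ uuuuSuUuouUuo   [E ::= S u U]
uuuuSuUuouUuo ⇒ uuuuuuUuouUuo   [S ::= u]
uuuuuuUuouUuo ⇒ uuuuuuEtuouUuo   [U ::= E t]
uuuuuuEtuouUuo ⇒ uuuuuuttuouUuo   [E ::= t]
uuuuuuttuouUuo ⇒ uuuuuuttuoutuo   [U ::= t]

S ⇒ uuE ⇒ uuEuo ⇒ uuSuUuo ⇒ uuuuEuUuo ⇒ uuuuEuouUuo ⇒ uuuuSuUuouUuo ⇒ uuuuuuUuouUuo ⇒ uuuuuuEtuouUuo ⇒ uuuuuuttuouUuo ⇒ uuuuuuttuoutuo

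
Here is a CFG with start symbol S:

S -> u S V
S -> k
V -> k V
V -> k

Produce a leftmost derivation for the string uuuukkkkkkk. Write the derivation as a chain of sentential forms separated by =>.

S => uSV => uuSVV => uuuSVVV => uuuuSVVVV => uuuukVVVV => uuuukkVVV => uuuukkkVV => uuuukkkkVV => uuuukkkkkVV => uuuukkkkkkV => uuuukkkkkkk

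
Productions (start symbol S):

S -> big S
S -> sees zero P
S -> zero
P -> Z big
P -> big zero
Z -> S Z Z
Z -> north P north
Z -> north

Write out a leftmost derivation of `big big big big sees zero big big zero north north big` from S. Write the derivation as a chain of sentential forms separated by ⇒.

S ⇒ big S   [S -> big S]
big S ⇒ big big S   [S -> big S]
big big S ⇒ big big big S   [S -> big S]
big big big S ⇒ big big big big S   [S -> big S]
big big big big S ⇒ big big big big sees zero P   [S -> sees zero P]
big big big big sees zero P ⇒ big big big big sees zero Z big   [P -> Z big]
big big big big sees zero Z big ⇒ big big big big sees zero S Z Z big   [Z -> S Z Z]
big big big big sees zero S Z Z big ⇒ big big big big sees zero big S Z Z big   [S -> big S]
big big big big sees zero big S Z Z big ⇒ big big big big sees zero big big S Z Z big   [S -> big S]
big big big big sees zero big big S Z Z big ⇒ big big big big sees zero big big zero Z Z big   [S -> zero]
big big big big sees zero big big zero Z Z big ⇒ big big big big sees zero big big zero north Z big   [Z -> north]
big big big big sees zero big big zero north Z big ⇒ big big big big sees zero big big zero north north big   [Z -> north]

S ⇒ big S ⇒ big big S ⇒ big big big S ⇒ big big big big S ⇒ big big big big sees zero P ⇒ big big big big sees zero Z big ⇒ big big big big sees zero S Z Z big ⇒ big big big big sees zero big S Z Z big ⇒ big big big big sees zero big big S Z Z big ⇒ big big big big sees zero big big zero Z Z big ⇒ big big big big sees zero big big zero north Z big ⇒ big big big big sees zero big big zero north north big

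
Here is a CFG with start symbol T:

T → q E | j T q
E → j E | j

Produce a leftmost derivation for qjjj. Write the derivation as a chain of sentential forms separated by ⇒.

T ⇒ qE ⇒ qjE ⇒ qjjE ⇒ qjjj

T ⇒ qE   [T → q E]
qE ⇒ qjE   [E → j E]
qjE ⇒ qjjE   [E → j E]
qjjE ⇒ qjjj   [E → j]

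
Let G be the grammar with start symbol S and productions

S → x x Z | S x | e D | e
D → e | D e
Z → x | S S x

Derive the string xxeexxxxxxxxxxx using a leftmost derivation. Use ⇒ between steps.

S ⇒ xxZ ⇒ xxSSx ⇒ xxeDSx ⇒ xxeeSx ⇒ xxeeSxx ⇒ xxeexxZxx ⇒ xxeexxSSxxx ⇒ xxeexxxxZSxxx ⇒ xxeexxxxxSxxx ⇒ xxeexxxxxxxZxxx ⇒ xxeexxxxxxxxxxx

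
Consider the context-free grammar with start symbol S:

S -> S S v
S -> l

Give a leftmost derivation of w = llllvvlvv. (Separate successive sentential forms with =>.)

S => SSv   [S -> S S v]
SSv => lSv   [S -> l]
lSv => lSSvv   [S -> S S v]
lSSvv => lSSvSvv   [S -> S S v]
lSSvSvv => llSvSvv   [S -> l]
llSvSvv => llSSvvSvv   [S -> S S v]
llSSvvSvv => lllSvvSvv   [S -> l]
lllSvvSvv => llllvvSvv   [S -> l]
llllvvSvv => llllvvlvv   [S -> l]

S => SSv => lSv => lSSvv => lSSvSvv => llSvSvv => llSSvvSvv => lllSvvSvv => llllvvSvv => llllvvlvv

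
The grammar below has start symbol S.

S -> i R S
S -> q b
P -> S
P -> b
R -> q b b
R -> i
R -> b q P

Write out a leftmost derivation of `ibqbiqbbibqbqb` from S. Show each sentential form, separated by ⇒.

S ⇒ iRS   [S -> i R S]
iRS ⇒ ibqPS   [R -> b q P]
ibqPS ⇒ ibqbS   [P -> b]
ibqbS ⇒ ibqbiRS   [S -> i R S]
ibqbiRS ⇒ ibqbiqbbS   [R -> q b b]
ibqbiqbbS ⇒ ibqbiqbbiRS   [S -> i R S]
ibqbiqbbiRS ⇒ ibqbiqbbibqPS   [R -> b q P]
ibqbiqbbibqPS ⇒ ibqbiqbbibqbS   [P -> b]
ibqbiqbbibqbS ⇒ ibqbiqbbibqbqb   [S -> q b]

S ⇒ iRS ⇒ ibqPS ⇒ ibqbS ⇒ ibqbiRS ⇒ ibqbiqbbS ⇒ ibqbiqbbiRS ⇒ ibqbiqbbibqPS ⇒ ibqbiqbbibqbS ⇒ ibqbiqbbibqbqb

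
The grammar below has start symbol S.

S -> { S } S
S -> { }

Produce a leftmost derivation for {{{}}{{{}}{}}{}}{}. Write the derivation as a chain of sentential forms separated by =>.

S => {S}S => {{S}S}S => {{{}}S}S => {{{}}{S}S}S => {{{}}{{S}S}S}S => {{{}}{{{}}S}S}S => {{{}}{{{}}{}}S}S => {{{}}{{{}}{}}{}}S => {{{}}{{{}}{}}{}}{}

S => {S}S   [S -> { S } S]
{S}S => {{S}S}S   [S -> { S } S]
{{S}S}S => {{{}}S}S   [S -> { }]
{{{}}S}S => {{{}}{S}S}S   [S -> { S } S]
{{{}}{S}S}S => {{{}}{{S}S}S}S   [S -> { S } S]
{{{}}{{S}S}S}S => {{{}}{{{}}S}S}S   [S -> { }]
{{{}}{{{}}S}S}S => {{{}}{{{}}{}}S}S   [S -> { }]
{{{}}{{{}}{}}S}S => {{{}}{{{}}{}}{}}S   [S -> { }]
{{{}}{{{}}{}}{}}S => {{{}}{{{}}{}}{}}{}   [S -> { }]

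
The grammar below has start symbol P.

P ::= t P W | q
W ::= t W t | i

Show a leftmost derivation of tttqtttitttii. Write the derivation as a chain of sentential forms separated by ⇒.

P ⇒ tPW ⇒ ttPWW ⇒ tttPWWW ⇒ tttqWWW ⇒ tttqtWtWW ⇒ tttqttWttWW ⇒ tttqtttWtttWW ⇒ tttqtttitttWW ⇒ tttqtttitttiW ⇒ tttqtttitttii

P ⇒ tPW   [P ::= t P W]
tPW ⇒ ttPWW   [P ::= t P W]
ttPWW ⇒ tttPWWW   [P ::= t P W]
tttPWWW ⇒ tttqWWW   [P ::= q]
tttqWWW ⇒ tttqtWtWW   [W ::= t W t]
tttqtWtWW ⇒ tttqttWttWW   [W ::= t W t]
tttqttWttWW ⇒ tttqtttWtttWW   [W ::= t W t]
tttqtttWtttWW ⇒ tttqtttitttWW   [W ::= i]
tttqtttitttWW ⇒ tttqtttitttiW   [W ::= i]
tttqtttitttiW ⇒ tttqtttitttii   [W ::= i]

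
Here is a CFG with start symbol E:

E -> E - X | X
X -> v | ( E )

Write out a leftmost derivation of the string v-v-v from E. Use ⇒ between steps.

E⇒E-X⇒E-X-X⇒X-X-X⇒v-X-X⇒v-v-X⇒v-v-v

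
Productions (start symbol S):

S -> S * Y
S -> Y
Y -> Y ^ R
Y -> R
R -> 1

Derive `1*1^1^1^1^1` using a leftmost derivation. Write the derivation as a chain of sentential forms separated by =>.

S => S*Y   [S -> S * Y]
S*Y => Y*Y   [S -> Y]
Y*Y => R*Y   [Y -> R]
R*Y => 1*Y   [R -> 1]
1*Y => 1*Y^R   [Y -> Y ^ R]
1*Y^R => 1*Y^R^R   [Y -> Y ^ R]
1*Y^R^R => 1*Y^R^R^R   [Y -> Y ^ R]
1*Y^R^R^R => 1*Y^R^R^R^R   [Y -> Y ^ R]
1*Y^R^R^R^R => 1*R^R^R^R^R   [Y -> R]
1*R^R^R^R^R => 1*1^R^R^R^R   [R -> 1]
1*1^R^R^R^R => 1*1^1^R^R^R   [R -> 1]
1*1^1^R^R^R => 1*1^1^1^R^R   [R -> 1]
1*1^1^1^R^R => 1*1^1^1^1^R   [R -> 1]
1*1^1^1^1^R => 1*1^1^1^1^1   [R -> 1]

S=>S*Y=>Y*Y=>R*Y=>1*Y=>1*Y^R=>1*Y^R^R=>1*Y^R^R^R=>1*Y^R^R^R^R=>1*R^R^R^R^R=>1*1^R^R^R^R=>1*1^1^R^R^R=>1*1^1^1^R^R=>1*1^1^1^1^R=>1*1^1^1^1^1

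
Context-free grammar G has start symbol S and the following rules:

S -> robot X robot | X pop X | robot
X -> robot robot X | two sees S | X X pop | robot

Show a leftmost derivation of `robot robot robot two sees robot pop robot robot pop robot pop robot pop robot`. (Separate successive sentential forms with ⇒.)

S ⇒ robot X robot ⇒ robot X X pop robot ⇒ robot X X pop X pop robot ⇒ robot robot robot X X pop X pop robot ⇒ robot robot robot X X pop X pop X pop robot ⇒ robot robot robot two sees S X pop X pop X pop robot ⇒ robot robot robot two sees X pop X X pop X pop X pop robot ⇒ robot robot robot two sees robot pop X X pop X pop X pop robot ⇒ robot robot robot two sees robot pop robot X pop X pop X pop robot ⇒ robot robot robot two sees robot pop robot robot pop X pop X pop robot ⇒ robot robot robot two sees robot pop robot robot pop robot pop X pop robot ⇒ robot robot robot two sees robot pop robot robot pop robot pop robot pop robot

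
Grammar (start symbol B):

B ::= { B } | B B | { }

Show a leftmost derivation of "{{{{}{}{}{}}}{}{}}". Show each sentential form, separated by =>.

B=>{B}=>{BB}=>{BBB}=>{{B}BB}=>{{{B}}BB}=>{{{BB}}BB}=>{{{BBB}}BB}=>{{{BBBB}}BB}=>{{{{}BBB}}BB}=>{{{{}{}BB}}BB}=>{{{{}{}{}B}}BB}=>{{{{}{}{}{}}}BB}=>{{{{}{}{}{}}}{}B}=>{{{{}{}{}{}}}{}{}}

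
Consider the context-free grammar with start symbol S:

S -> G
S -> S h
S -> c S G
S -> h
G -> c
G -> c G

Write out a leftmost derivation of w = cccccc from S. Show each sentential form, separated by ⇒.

S ⇒ cSG   [S -> c S G]
cSG ⇒ cGG   [S -> G]
cGG ⇒ ccG   [G -> c]
ccG ⇒ cccG   [G -> c G]
cccG ⇒ ccccG   [G -> c G]
ccccG ⇒ cccccG   [G -> c G]
cccccG ⇒ cccccc   [G -> c]

S ⇒ cSG ⇒ cGG ⇒ ccG ⇒ cccG ⇒ ccccG ⇒ cccccG ⇒ cccccc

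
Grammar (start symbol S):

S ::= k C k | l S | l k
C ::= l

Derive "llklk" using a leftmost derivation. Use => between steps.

S => lS => llS => llkCk => llklk

S => lS   [S ::= l S]
lS => llS   [S ::= l S]
llS => llkCk   [S ::= k C k]
llkCk => llklk   [C ::= l]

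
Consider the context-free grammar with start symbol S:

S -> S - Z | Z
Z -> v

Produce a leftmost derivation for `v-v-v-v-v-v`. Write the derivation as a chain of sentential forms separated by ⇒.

S ⇒ S-Z ⇒ S-Z-Z ⇒ S-Z-Z-Z ⇒ S-Z-Z-Z-Z ⇒ S-Z-Z-Z-Z-Z ⇒ Z-Z-Z-Z-Z-Z ⇒ v-Z-Z-Z-Z-Z ⇒ v-v-Z-Z-Z-Z ⇒ v-v-v-Z-Z-Z ⇒ v-v-v-v-Z-Z ⇒ v-v-v-v-v-Z ⇒ v-v-v-v-v-v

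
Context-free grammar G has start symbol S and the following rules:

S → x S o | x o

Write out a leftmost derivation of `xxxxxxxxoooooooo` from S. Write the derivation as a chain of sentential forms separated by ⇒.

S ⇒ xSo   [S → x S o]
xSo ⇒ xxSoo   [S → x S o]
xxSoo ⇒ xxxSooo   [S → x S o]
xxxSooo ⇒ xxxxSoooo   [S → x S o]
xxxxSoooo ⇒ xxxxxSooooo   [S → x S o]
xxxxxSooooo ⇒ xxxxxxSoooooo   [S → x S o]
xxxxxxSoooooo ⇒ xxxxxxxSooooooo   [S → x S o]
xxxxxxxSooooooo ⇒ xxxxxxxxoooooooo   [S → x o]

S⇒xSo⇒xxSoo⇒xxxSooo⇒xxxxSoooo⇒xxxxxSooooo⇒xxxxxxSoooooo⇒xxxxxxxSooooooo⇒xxxxxxxxoooooooo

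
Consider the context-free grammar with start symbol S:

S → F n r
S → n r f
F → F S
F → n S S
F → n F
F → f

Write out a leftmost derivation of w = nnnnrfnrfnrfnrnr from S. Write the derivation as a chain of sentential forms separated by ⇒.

S ⇒ Fnr ⇒ nSSnr ⇒ nFnrSnr ⇒ nnFnrSnr ⇒ nnnSSnrSnr ⇒ nnnnrfSnrSnr ⇒ nnnnrfnrfnrSnr ⇒ nnnnrfnrfnrFnrnr ⇒ nnnnrfnrfnrfnrnr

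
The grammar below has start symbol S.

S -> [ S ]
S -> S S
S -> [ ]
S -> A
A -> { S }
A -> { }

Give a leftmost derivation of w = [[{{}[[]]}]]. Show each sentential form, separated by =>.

S=>[S]=>[[S]]=>[[A]]=>[[{S}]]=>[[{SS}]]=>[[{AS}]]=>[[{{}S}]]=>[[{{}[S]}]]=>[[{{}[[]]}]]

S => [S]   [S -> [ S ]]
[S] => [[S]]   [S -> [ S ]]
[[S]] => [[A]]   [S -> A]
[[A]] => [[{S}]]   [A -> { S }]
[[{S}]] => [[{SS}]]   [S -> S S]
[[{SS}]] => [[{AS}]]   [S -> A]
[[{AS}]] => [[{{}S}]]   [A -> { }]
[[{{}S}]] => [[{{}[S]}]]   [S -> [ S ]]
[[{{}[S]}]] => [[{{}[[]]}]]   [S -> [ ]]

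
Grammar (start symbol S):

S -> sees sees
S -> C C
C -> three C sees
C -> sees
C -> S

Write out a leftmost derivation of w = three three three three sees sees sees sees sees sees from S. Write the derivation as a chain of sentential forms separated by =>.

S => C C   [S -> C C]
C C => three C sees C   [C -> three C sees]
three C sees C => three three C sees sees C   [C -> three C sees]
three three C sees sees C => three three three C sees sees sees C   [C -> three C sees]
three three three C sees sees sees C => three three three three C sees sees sees sees C   [C -> three C sees]
three three three three C sees sees sees sees C => three three three three sees sees sees sees sees C   [C -> sees]
three three three three sees sees sees sees sees C => three three three three sees sees sees sees sees sees   [C -> sees]

S => C C => three C sees C => three three C sees sees C => three three three C sees sees sees C => three three three three C sees sees sees sees C => three three three three sees sees sees sees sees C => three three three three sees sees sees sees sees sees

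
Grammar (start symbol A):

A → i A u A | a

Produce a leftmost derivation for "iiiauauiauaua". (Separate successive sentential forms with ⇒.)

A ⇒ iAuA ⇒ iiAuAuA ⇒ iiiAuAuAuA ⇒ iiiauAuAuA ⇒ iiiauauAuA ⇒ iiiauauiAuAuA ⇒ iiiauauiauAuA ⇒ iiiauauiauauA ⇒ iiiauauiauaua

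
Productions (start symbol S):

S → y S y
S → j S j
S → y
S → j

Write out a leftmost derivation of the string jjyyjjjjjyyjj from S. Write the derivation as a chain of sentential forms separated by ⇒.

S ⇒ jSj ⇒ jjSjj ⇒ jjySyjj ⇒ jjyySyyjj ⇒ jjyyjSjyyjj ⇒ jjyyjjSjjyyjj ⇒ jjyyjjjjjyyjj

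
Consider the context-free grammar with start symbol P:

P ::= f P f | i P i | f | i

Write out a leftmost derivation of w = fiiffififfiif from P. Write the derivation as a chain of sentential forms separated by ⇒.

P⇒fPf⇒fiPif⇒fiiPiif⇒fiifPfiif⇒fiiffPffiif⇒fiiffiPiffiif⇒fiiffififfiif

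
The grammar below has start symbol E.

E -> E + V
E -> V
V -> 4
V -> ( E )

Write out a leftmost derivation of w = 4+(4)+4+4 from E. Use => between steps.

E => E+V => E+V+V => E+V+V+V => V+V+V+V => 4+V+V+V => 4+(E)+V+V => 4+(V)+V+V => 4+(4)+V+V => 4+(4)+4+V => 4+(4)+4+4

E => E+V   [E -> E + V]
E+V => E+V+V   [E -> E + V]
E+V+V => E+V+V+V   [E -> E + V]
E+V+V+V => V+V+V+V   [E -> V]
V+V+V+V => 4+V+V+V   [V -> 4]
4+V+V+V => 4+(E)+V+V   [V -> ( E )]
4+(E)+V+V => 4+(V)+V+V   [E -> V]
4+(V)+V+V => 4+(4)+V+V   [V -> 4]
4+(4)+V+V => 4+(4)+4+V   [V -> 4]
4+(4)+4+V => 4+(4)+4+4   [V -> 4]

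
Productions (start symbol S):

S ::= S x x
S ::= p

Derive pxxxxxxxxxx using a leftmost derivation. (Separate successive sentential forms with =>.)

S=>Sxx=>Sxxxx=>Sxxxxxx=>Sxxxxxxxx=>Sxxxxxxxxxx=>pxxxxxxxxxx

S => Sxx   [S ::= S x x]
Sxx => Sxxxx   [S ::= S x x]
Sxxxx => Sxxxxxx   [S ::= S x x]
Sxxxxxx => Sxxxxxxxx   [S ::= S x x]
Sxxxxxxxx => Sxxxxxxxxxx   [S ::= S x x]
Sxxxxxxxxxx => pxxxxxxxxxx   [S ::= p]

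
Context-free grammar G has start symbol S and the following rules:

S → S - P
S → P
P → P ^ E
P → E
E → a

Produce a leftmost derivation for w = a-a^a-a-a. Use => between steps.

S=>S-P=>S-P-P=>S-P-P-P=>P-P-P-P=>E-P-P-P=>a-P-P-P=>a-P^E-P-P=>a-E^E-P-P=>a-a^E-P-P=>a-a^a-P-P=>a-a^a-E-P=>a-a^a-a-P=>a-a^a-a-E=>a-a^a-a-a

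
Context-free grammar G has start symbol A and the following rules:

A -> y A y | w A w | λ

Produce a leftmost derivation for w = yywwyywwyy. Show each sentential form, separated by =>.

A => yAy   [A -> y A y]
yAy => yyAyy   [A -> y A y]
yyAyy => yywAwyy   [A -> w A w]
yywAwyy => yywwAwwyy   [A -> w A w]
yywwAwwyy => yywwyAywwyy   [A -> y A y]
yywwyAywwyy => yywwyywwyy   [A -> λ]

A => yAy => yyAyy => yywAwyy => yywwAwwyy => yywwyAywwyy => yywwyywwyy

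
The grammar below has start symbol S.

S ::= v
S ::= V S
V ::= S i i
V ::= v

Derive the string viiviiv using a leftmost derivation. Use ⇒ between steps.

S ⇒ VS ⇒ SiiS ⇒ viiS ⇒ viiVS ⇒ viiSiiS ⇒ viiviiS ⇒ viiviiv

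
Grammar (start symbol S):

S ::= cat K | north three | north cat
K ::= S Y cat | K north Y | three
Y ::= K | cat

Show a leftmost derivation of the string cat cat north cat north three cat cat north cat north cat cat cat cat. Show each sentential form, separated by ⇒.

S ⇒ cat K ⇒ cat S Y cat ⇒ cat cat K Y cat ⇒ cat cat S Y cat Y cat ⇒ cat cat north cat Y cat Y cat ⇒ cat cat north cat K cat Y cat ⇒ cat cat north cat K north Y cat Y cat ⇒ cat cat north cat K north Y north Y cat Y cat ⇒ cat cat north cat S Y cat north Y north Y cat Y cat ⇒ cat cat north cat north three Y cat north Y north Y cat Y cat ⇒ cat cat north cat north three cat cat north Y north Y cat Y cat ⇒ cat cat north cat north three cat cat north cat north Y cat Y cat ⇒ cat cat north cat north three cat cat north cat north cat cat Y cat ⇒ cat cat north cat north three cat cat north cat north cat cat cat cat

S ⇒ cat K   [S ::= cat K]
cat K ⇒ cat S Y cat   [K ::= S Y cat]
cat S Y cat ⇒ cat cat K Y cat   [S ::= cat K]
cat cat K Y cat ⇒ cat cat S Y cat Y cat   [K ::= S Y cat]
cat cat S Y cat Y cat ⇒ cat cat north cat Y cat Y cat   [S ::= north cat]
cat cat north cat Y cat Y cat ⇒ cat cat north cat K cat Y cat   [Y ::= K]
cat cat north cat K cat Y cat ⇒ cat cat north cat K north Y cat Y cat   [K ::= K north Y]
cat cat north cat K north Y cat Y cat ⇒ cat cat north cat K north Y north Y cat Y cat   [K ::= K north Y]
cat cat north cat K north Y north Y cat Y cat ⇒ cat cat north cat S Y cat north Y north Y cat Y cat   [K ::= S Y cat]
cat cat north cat S Y cat north Y north Y cat Y cat ⇒ cat cat north cat north three Y cat north Y north Y cat Y cat   [S ::= north three]
cat cat north cat north three Y cat north Y north Y cat Y cat ⇒ cat cat north cat north three cat cat north Y north Y cat Y cat   [Y ::= cat]
cat cat north cat north three cat cat north Y north Y cat Y cat ⇒ cat cat north cat north three cat cat north cat north Y cat Y cat   [Y ::= cat]
cat cat north cat north three cat cat north cat north Y cat Y cat ⇒ cat cat north cat north three cat cat north cat north cat cat Y cat   [Y ::= cat]
cat cat north cat north three cat cat north cat north cat cat Y cat ⇒ cat cat north cat north three cat cat north cat north cat cat cat cat   [Y ::= cat]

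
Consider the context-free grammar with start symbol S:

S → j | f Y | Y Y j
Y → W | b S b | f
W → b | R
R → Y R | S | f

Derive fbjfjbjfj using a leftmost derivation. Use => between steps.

S=>YYj=>WYj=>RYj=>SYj=>YYjYj=>fYjYj=>fbSbjYj=>fbYYjbjYj=>fbWYjbjYj=>fbRYjbjYj=>fbSYjbjYj=>fbjYjbjYj=>fbjfjbjYj=>fbjfjbjfj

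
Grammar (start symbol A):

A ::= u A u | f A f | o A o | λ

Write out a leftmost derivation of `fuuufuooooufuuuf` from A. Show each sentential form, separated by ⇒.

A⇒fAf⇒fuAuf⇒fuuAuuf⇒fuuuAuuuf⇒fuuufAfuuuf⇒fuuufuAufuuuf⇒fuuufuoAoufuuuf⇒fuuufuooAooufuuuf⇒fuuufuooooufuuuf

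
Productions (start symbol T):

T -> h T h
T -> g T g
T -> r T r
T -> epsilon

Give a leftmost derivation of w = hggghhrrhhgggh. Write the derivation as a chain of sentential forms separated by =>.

T => hTh => hgTgh => hggTggh => hgggTgggh => hggghThgggh => hggghhThhgggh => hggghhrTrhhgggh => hggghhrrhhgggh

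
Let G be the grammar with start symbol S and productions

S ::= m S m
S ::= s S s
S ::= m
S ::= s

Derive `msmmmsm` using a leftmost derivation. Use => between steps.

S=>mSm=>msSsm=>msmSmsm=>msmmmsm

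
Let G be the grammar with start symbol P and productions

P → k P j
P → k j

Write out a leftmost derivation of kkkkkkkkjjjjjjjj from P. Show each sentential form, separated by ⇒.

P ⇒ kPj ⇒ kkPjj ⇒ kkkPjjj ⇒ kkkkPjjjj ⇒ kkkkkPjjjjj ⇒ kkkkkkPjjjjjj ⇒ kkkkkkkPjjjjjjj ⇒ kkkkkkkkjjjjjjjj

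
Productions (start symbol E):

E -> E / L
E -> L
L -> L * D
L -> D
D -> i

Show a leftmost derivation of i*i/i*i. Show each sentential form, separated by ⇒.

E⇒E/L⇒L/L⇒L*D/L⇒D*D/L⇒i*D/L⇒i*i/L⇒i*i/L*D⇒i*i/D*D⇒i*i/i*D⇒i*i/i*i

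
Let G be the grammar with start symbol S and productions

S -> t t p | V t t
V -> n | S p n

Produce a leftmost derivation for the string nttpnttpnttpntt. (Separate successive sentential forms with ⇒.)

S ⇒ Vtt   [S -> V t t]
Vtt ⇒ Spntt   [V -> S p n]
Spntt ⇒ Vttpntt   [S -> V t t]
Vttpntt ⇒ Spnttpntt   [V -> S p n]
Spnttpntt ⇒ Vttpnttpntt   [S -> V t t]
Vttpnttpntt ⇒ Spnttpnttpntt   [V -> S p n]
Spnttpnttpntt ⇒ Vttpnttpnttpntt   [S -> V t t]
Vttpnttpnttpntt ⇒ nttpnttpnttpntt   [V -> n]

S⇒Vtt⇒Spntt⇒Vttpntt⇒Spnttpntt⇒Vttpnttpntt⇒Spnttpnttpntt⇒Vttpnttpnttpntt⇒nttpnttpnttpntt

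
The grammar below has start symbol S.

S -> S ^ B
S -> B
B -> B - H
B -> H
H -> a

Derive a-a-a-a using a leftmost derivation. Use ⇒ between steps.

S ⇒ B ⇒ B-H ⇒ B-H-H ⇒ B-H-H-H ⇒ H-H-H-H ⇒ a-H-H-H ⇒ a-a-H-H ⇒ a-a-a-H ⇒ a-a-a-a

S ⇒ B   [S -> B]
B ⇒ B-H   [B -> B - H]
B-H ⇒ B-H-H   [B -> B - H]
B-H-H ⇒ B-H-H-H   [B -> B - H]
B-H-H-H ⇒ H-H-H-H   [B -> H]
H-H-H-H ⇒ a-H-H-H   [H -> a]
a-H-H-H ⇒ a-a-H-H   [H -> a]
a-a-H-H ⇒ a-a-a-H   [H -> a]
a-a-a-H ⇒ a-a-a-a   [H -> a]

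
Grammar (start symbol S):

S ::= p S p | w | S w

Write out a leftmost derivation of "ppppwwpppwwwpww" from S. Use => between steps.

S=>Sw=>Sww=>pSpww=>pSwpww=>pSwwpww=>pSwwwpww=>ppSpwwwpww=>pppSppwwwpww=>ppppSpppwwwpww=>ppppSwpppwwwpww=>ppppwwpppwwwpww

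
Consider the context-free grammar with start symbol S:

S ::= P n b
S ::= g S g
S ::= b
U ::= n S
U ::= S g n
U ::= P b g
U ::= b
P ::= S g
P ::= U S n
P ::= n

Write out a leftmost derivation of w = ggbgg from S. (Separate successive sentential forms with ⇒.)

S⇒gSg⇒ggSgg⇒ggbgg

S ⇒ gSg   [S ::= g S g]
gSg ⇒ ggSgg   [S ::= g S g]
ggSgg ⇒ ggbgg   [S ::= b]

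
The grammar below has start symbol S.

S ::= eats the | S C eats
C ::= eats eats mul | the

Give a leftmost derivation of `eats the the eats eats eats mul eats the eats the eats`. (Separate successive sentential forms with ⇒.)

S ⇒ S C eats   [S ::= S C eats]
S C eats ⇒ S C eats C eats   [S ::= S C eats]
S C eats C eats ⇒ S C eats C eats C eats   [S ::= S C eats]
S C eats C eats C eats ⇒ S C eats C eats C eats C eats   [S ::= S C eats]
S C eats C eats C eats C eats ⇒ eats the C eats C eats C eats C eats   [S ::= eats the]
eats the C eats C eats C eats C eats ⇒ eats the the eats C eats C eats C eats   [C ::= the]
eats the the eats C eats C eats C eats ⇒ eats the the eats eats eats mul eats C eats C eats   [C ::= eats eats mul]
eats the the eats eats eats mul eats C eats C eats ⇒ eats the the eats eats eats mul eats the eats C eats   [C ::= the]
eats the the eats eats eats mul eats the eats C eats ⇒ eats the the eats eats eats mul eats the eats the eats   [C ::= the]

S ⇒ S C eats ⇒ S C eats C eats ⇒ S C eats C eats C eats ⇒ S C eats C eats C eats C eats ⇒ eats the C eats C eats C eats C eats ⇒ eats the the eats C eats C eats C eats ⇒ eats the the eats eats eats mul eats C eats C eats ⇒ eats the the eats eats eats mul eats the eats C eats ⇒ eats the the eats eats eats mul eats the eats the eats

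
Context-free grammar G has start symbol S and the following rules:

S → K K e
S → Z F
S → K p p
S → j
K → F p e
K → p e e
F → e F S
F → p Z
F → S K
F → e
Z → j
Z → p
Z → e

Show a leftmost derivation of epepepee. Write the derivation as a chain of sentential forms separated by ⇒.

S ⇒ KKe ⇒ FpeKe ⇒ epeKe ⇒ epeFpee ⇒ epepZpee ⇒ epepepee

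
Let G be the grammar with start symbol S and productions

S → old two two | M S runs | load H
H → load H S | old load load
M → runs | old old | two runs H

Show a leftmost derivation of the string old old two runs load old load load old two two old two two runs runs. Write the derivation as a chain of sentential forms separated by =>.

S => M S runs => old old S runs => old old M S runs runs => old old two runs H S runs runs => old old two runs load H S S runs runs => old old two runs load old load load S S runs runs => old old two runs load old load load old two two S runs runs => old old two runs load old load load old two two old two two runs runs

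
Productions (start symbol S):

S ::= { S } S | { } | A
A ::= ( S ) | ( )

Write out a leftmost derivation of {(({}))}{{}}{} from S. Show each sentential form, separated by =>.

S=>{S}S=>{A}S=>{(S)}S=>{(A)}S=>{((S))}S=>{(({}))}S=>{(({}))}{S}S=>{(({}))}{{}}S=>{(({}))}{{}}{}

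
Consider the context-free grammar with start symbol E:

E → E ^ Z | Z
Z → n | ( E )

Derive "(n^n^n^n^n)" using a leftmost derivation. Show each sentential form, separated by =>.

E => Z => (E) => (E^Z) => (E^Z^Z) => (E^Z^Z^Z) => (E^Z^Z^Z^Z) => (Z^Z^Z^Z^Z) => (n^Z^Z^Z^Z) => (n^n^Z^Z^Z) => (n^n^n^Z^Z) => (n^n^n^n^Z) => (n^n^n^n^n)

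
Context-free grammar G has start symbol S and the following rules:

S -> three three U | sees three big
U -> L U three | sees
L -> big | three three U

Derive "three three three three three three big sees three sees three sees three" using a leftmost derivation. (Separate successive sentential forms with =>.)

S => three three U => three three L U three => three three three three U U three => three three three three L U three U three => three three three three three three U U three U three => three three three three three three L U three U three U three => three three three three three three big U three U three U three => three three three three three three big sees three U three U three => three three three three three three big sees three sees three U three => three three three three three three big sees three sees three sees three

S => three three U   [S -> three three U]
three three U => three three L U three   [U -> L U three]
three three L U three => three three three three U U three   [L -> three three U]
three three three three U U three => three three three three L U three U three   [U -> L U three]
three three three three L U three U three => three three three three three three U U three U three   [L -> three three U]
three three three three three three U U three U three => three three three three three three L U three U three U three   [U -> L U three]
three three three three three three L U three U three U three => three three three three three three big U three U three U three   [L -> big]
three three three three three three big U three U three U three => three three three three three three big sees three U three U three   [U -> sees]
three three three three three three big sees three U three U three => three three three three three three big sees three sees three U three   [U -> sees]
three three three three three three big sees three sees three U three => three three three three three three big sees three sees three sees three   [U -> sees]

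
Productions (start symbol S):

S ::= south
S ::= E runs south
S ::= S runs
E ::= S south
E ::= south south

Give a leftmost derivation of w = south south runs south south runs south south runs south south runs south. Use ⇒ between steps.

S ⇒ E runs south ⇒ S south runs south ⇒ E runs south south runs south ⇒ S south runs south south runs south ⇒ E runs south south runs south south runs south ⇒ S south runs south south runs south south runs south ⇒ E runs south south runs south south runs south south runs south ⇒ south south runs south south runs south south runs south south runs south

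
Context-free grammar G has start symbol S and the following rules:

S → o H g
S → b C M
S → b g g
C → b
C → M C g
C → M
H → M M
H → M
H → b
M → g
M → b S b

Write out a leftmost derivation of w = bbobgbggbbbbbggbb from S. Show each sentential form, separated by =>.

S => bCM   [S → b C M]
bCM => bMCgM   [C → M C g]
bMCgM => bbSbCgM   [M → b S b]
bbSbCgM => bboHgbCgM   [S → o H g]
bboHgbCgM => bbobgbCgM   [H → b]
bbobgbCgM => bbobgbMgM   [C → M]
bbobgbMgM => bbobgbggM   [M → g]
bbobgbggM => bbobgbggbSb   [M → b S b]
bbobgbggbSb => bbobgbggbbCMb   [S → b C M]
bbobgbggbbCMb => bbobgbggbbbMb   [C → b]
bbobgbggbbbMb => bbobgbggbbbbSbb   [M → b S b]
bbobgbggbbbbSbb => bbobgbggbbbbbggbb   [S → b g g]

S=>bCM=>bMCgM=>bbSbCgM=>bboHgbCgM=>bbobgbCgM=>bbobgbMgM=>bbobgbggM=>bbobgbggbSb=>bbobgbggbbCMb=>bbobgbggbbbMb=>bbobgbggbbbbSbb=>bbobgbggbbbbbggbb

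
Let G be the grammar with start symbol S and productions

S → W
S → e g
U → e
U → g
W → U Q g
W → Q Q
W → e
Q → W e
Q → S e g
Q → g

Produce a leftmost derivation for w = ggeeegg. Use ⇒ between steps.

S ⇒ W ⇒ UQg ⇒ gQg ⇒ gSegg ⇒ gWegg ⇒ gQQegg ⇒ ggQegg ⇒ ggWeegg ⇒ ggeeegg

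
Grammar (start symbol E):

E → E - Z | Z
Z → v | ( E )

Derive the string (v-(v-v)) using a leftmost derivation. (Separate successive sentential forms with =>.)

E => Z   [E → Z]
Z => (E)   [Z → ( E )]
(E) => (E-Z)   [E → E - Z]
(E-Z) => (Z-Z)   [E → Z]
(Z-Z) => (v-Z)   [Z → v]
(v-Z) => (v-(E))   [Z → ( E )]
(v-(E)) => (v-(E-Z))   [E → E - Z]
(v-(E-Z)) => (v-(Z-Z))   [E → Z]
(v-(Z-Z)) => (v-(v-Z))   [Z → v]
(v-(v-Z)) => (v-(v-v))   [Z → v]

E=>Z=>(E)=>(E-Z)=>(Z-Z)=>(v-Z)=>(v-(E))=>(v-(E-Z))=>(v-(Z-Z))=>(v-(v-Z))=>(v-(v-v))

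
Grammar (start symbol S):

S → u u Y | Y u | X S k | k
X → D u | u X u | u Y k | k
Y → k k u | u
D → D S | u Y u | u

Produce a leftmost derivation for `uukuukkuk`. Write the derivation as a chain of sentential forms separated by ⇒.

S ⇒ XSk   [S → X S k]
XSk ⇒ uYkSk   [X → u Y k]
uYkSk ⇒ uukSk   [Y → u]
uukSk ⇒ uukuuYk   [S → u u Y]
uukuuYk ⇒ uukuukkuk   [Y → k k u]

S⇒XSk⇒uYkSk⇒uukSk⇒uukuuYk⇒uukuukkuk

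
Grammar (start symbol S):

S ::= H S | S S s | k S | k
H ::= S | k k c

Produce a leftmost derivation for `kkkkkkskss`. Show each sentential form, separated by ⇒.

S ⇒ SSs   [S ::= S S s]
SSs ⇒ kSSs   [S ::= k S]
kSSs ⇒ kkSSs   [S ::= k S]
kkSSs ⇒ kkkSs   [S ::= k]
kkkSs ⇒ kkkSSss   [S ::= S S s]
kkkSSss ⇒ kkkSSsSss   [S ::= S S s]
kkkSSsSss ⇒ kkkHSSsSss   [S ::= H S]
kkkHSSsSss ⇒ kkkSSSsSss   [H ::= S]
kkkSSSsSss ⇒ kkkkSSsSss   [S ::= k]
kkkkSSsSss ⇒ kkkkkSsSss   [S ::= k]
kkkkkSsSss ⇒ kkkkkksSss   [S ::= k]
kkkkkksSss ⇒ kkkkkkskss   [S ::= k]

S⇒SSs⇒kSSs⇒kkSSs⇒kkkSs⇒kkkSSss⇒kkkSSsSss⇒kkkHSSsSss⇒kkkSSSsSss⇒kkkkSSsSss⇒kkkkkSsSss⇒kkkkkksSss⇒kkkkkkskss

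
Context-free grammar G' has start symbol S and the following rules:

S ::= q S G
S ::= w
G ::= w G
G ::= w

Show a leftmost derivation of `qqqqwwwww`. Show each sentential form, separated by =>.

S => qSG => qqSGG => qqqSGGG => qqqqSGGGG => qqqqwGGGG => qqqqwwGGG => qqqqwwwGG => qqqqwwwwG => qqqqwwwww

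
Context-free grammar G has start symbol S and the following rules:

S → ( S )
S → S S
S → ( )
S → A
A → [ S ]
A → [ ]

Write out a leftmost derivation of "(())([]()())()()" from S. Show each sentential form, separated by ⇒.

S ⇒ SS   [S → S S]
SS ⇒ SSS   [S → S S]
SSS ⇒ (S)SS   [S → ( S )]
(S)SS ⇒ (())SS   [S → ( )]
(())SS ⇒ (())SSS   [S → S S]
(())SSS ⇒ (())(S)SS   [S → ( S )]
(())(S)SS ⇒ (())(SS)SS   [S → S S]
(())(SS)SS ⇒ (())(SSS)SS   [S → S S]
(())(SSS)SS ⇒ (())(ASS)SS   [S → A]
(())(ASS)SS ⇒ (())([]SS)SS   [A → [ ]]
(())([]SS)SS ⇒ (())([]()S)SS   [S → ( )]
(())([]()S)SS ⇒ (())([]()())SS   [S → ( )]
(())([]()())SS ⇒ (())([]()())()S   [S → ( )]
(())([]()())()S ⇒ (())([]()())()()   [S → ( )]

S ⇒ SS ⇒ SSS ⇒ (S)SS ⇒ (())SS ⇒ (())SSS ⇒ (())(S)SS ⇒ (())(SS)SS ⇒ (())(SSS)SS ⇒ (())(ASS)SS ⇒ (())([]SS)SS ⇒ (())([]()S)SS ⇒ (())([]()())SS ⇒ (())([]()())()S ⇒ (())([]()())()()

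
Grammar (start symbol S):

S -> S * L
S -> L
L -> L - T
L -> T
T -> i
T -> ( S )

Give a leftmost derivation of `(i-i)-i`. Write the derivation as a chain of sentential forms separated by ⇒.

S ⇒ L   [S -> L]
L ⇒ L-T   [L -> L - T]
L-T ⇒ T-T   [L -> T]
T-T ⇒ (S)-T   [T -> ( S )]
(S)-T ⇒ (L)-T   [S -> L]
(L)-T ⇒ (L-T)-T   [L -> L - T]
(L-T)-T ⇒ (T-T)-T   [L -> T]
(T-T)-T ⇒ (i-T)-T   [T -> i]
(i-T)-T ⇒ (i-i)-T   [T -> i]
(i-i)-T ⇒ (i-i)-i   [T -> i]

S ⇒ L ⇒ L-T ⇒ T-T ⇒ (S)-T ⇒ (L)-T ⇒ (L-T)-T ⇒ (T-T)-T ⇒ (i-T)-T ⇒ (i-i)-T ⇒ (i-i)-i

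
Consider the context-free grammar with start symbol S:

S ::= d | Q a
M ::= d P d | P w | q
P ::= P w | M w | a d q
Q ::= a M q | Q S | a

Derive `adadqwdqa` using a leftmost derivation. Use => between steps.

S => Qa   [S ::= Q a]
Qa => aMqa   [Q ::= a M q]
aMqa => adPdqa   [M ::= d P d]
adPdqa => adPwdqa   [P ::= P w]
adPwdqa => adadqwdqa   [P ::= a d q]

S=>Qa=>aMqa=>adPdqa=>adPwdqa=>adadqwdqa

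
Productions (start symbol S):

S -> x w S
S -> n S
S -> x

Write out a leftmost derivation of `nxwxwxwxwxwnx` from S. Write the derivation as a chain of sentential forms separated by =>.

S => nS => nxwS => nxwxwS => nxwxwxwS => nxwxwxwxwS => nxwxwxwxwxwS => nxwxwxwxwxwnS => nxwxwxwxwxwnx

S => nS   [S -> n S]
nS => nxwS   [S -> x w S]
nxwS => nxwxwS   [S -> x w S]
nxwxwS => nxwxwxwS   [S -> x w S]
nxwxwxwS => nxwxwxwxwS   [S -> x w S]
nxwxwxwxwS => nxwxwxwxwxwS   [S -> x w S]
nxwxwxwxwxwS => nxwxwxwxwxwnS   [S -> n S]
nxwxwxwxwxwnS => nxwxwxwxwxwnx   [S -> x]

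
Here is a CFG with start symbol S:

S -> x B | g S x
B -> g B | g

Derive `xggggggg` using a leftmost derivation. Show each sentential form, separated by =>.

S => xB   [S -> x B]
xB => xgB   [B -> g B]
xgB => xggB   [B -> g B]
xggB => xgggB   [B -> g B]
xgggB => xggggB   [B -> g B]
xggggB => xgggggB   [B -> g B]
xgggggB => xggggggB   [B -> g B]
xggggggB => xggggggg   [B -> g]

S => xB => xgB => xggB => xgggB => xggggB => xgggggB => xggggggB => xggggggg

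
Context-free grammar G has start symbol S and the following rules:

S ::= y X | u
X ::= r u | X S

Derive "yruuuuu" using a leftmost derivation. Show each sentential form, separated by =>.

S => yX => yXS => yXSS => yXSSS => yXSSSS => yruSSSS => yruuSSS => yruuuSS => yruuuuS => yruuuuu

S => yX   [S ::= y X]
yX => yXS   [X ::= X S]
yXS => yXSS   [X ::= X S]
yXSS => yXSSS   [X ::= X S]
yXSSS => yXSSSS   [X ::= X S]
yXSSSS => yruSSSS   [X ::= r u]
yruSSSS => yruuSSS   [S ::= u]
yruuSSS => yruuuSS   [S ::= u]
yruuuSS => yruuuuS   [S ::= u]
yruuuuS => yruuuuu   [S ::= u]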